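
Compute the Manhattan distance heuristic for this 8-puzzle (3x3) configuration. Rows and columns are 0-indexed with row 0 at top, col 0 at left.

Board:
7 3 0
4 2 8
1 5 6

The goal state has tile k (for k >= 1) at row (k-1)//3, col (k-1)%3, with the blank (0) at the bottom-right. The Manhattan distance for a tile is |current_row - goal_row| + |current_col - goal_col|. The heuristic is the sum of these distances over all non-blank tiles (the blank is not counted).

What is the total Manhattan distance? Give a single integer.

Tile 7: at (0,0), goal (2,0), distance |0-2|+|0-0| = 2
Tile 3: at (0,1), goal (0,2), distance |0-0|+|1-2| = 1
Tile 4: at (1,0), goal (1,0), distance |1-1|+|0-0| = 0
Tile 2: at (1,1), goal (0,1), distance |1-0|+|1-1| = 1
Tile 8: at (1,2), goal (2,1), distance |1-2|+|2-1| = 2
Tile 1: at (2,0), goal (0,0), distance |2-0|+|0-0| = 2
Tile 5: at (2,1), goal (1,1), distance |2-1|+|1-1| = 1
Tile 6: at (2,2), goal (1,2), distance |2-1|+|2-2| = 1
Sum: 2 + 1 + 0 + 1 + 2 + 2 + 1 + 1 = 10

Answer: 10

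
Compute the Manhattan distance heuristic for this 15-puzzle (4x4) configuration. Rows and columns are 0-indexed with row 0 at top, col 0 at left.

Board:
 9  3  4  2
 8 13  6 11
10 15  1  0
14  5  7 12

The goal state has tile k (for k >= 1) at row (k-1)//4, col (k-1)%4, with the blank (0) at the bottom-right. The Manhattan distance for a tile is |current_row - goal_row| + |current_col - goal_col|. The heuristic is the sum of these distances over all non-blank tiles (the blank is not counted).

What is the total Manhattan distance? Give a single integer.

Answer: 29

Derivation:
Tile 9: (0,0)->(2,0) = 2
Tile 3: (0,1)->(0,2) = 1
Tile 4: (0,2)->(0,3) = 1
Tile 2: (0,3)->(0,1) = 2
Tile 8: (1,0)->(1,3) = 3
Tile 13: (1,1)->(3,0) = 3
Tile 6: (1,2)->(1,1) = 1
Tile 11: (1,3)->(2,2) = 2
Tile 10: (2,0)->(2,1) = 1
Tile 15: (2,1)->(3,2) = 2
Tile 1: (2,2)->(0,0) = 4
Tile 14: (3,0)->(3,1) = 1
Tile 5: (3,1)->(1,0) = 3
Tile 7: (3,2)->(1,2) = 2
Tile 12: (3,3)->(2,3) = 1
Sum: 2 + 1 + 1 + 2 + 3 + 3 + 1 + 2 + 1 + 2 + 4 + 1 + 3 + 2 + 1 = 29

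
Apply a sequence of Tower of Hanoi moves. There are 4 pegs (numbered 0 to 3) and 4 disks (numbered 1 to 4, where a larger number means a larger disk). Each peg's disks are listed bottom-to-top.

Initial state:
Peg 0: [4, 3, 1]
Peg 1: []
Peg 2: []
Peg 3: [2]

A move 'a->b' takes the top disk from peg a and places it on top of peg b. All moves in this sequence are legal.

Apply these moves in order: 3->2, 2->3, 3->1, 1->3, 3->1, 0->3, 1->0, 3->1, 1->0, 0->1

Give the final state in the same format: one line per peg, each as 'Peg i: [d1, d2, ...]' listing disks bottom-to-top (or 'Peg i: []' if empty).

Answer: Peg 0: [4, 3, 2]
Peg 1: [1]
Peg 2: []
Peg 3: []

Derivation:
After move 1 (3->2):
Peg 0: [4, 3, 1]
Peg 1: []
Peg 2: [2]
Peg 3: []

After move 2 (2->3):
Peg 0: [4, 3, 1]
Peg 1: []
Peg 2: []
Peg 3: [2]

After move 3 (3->1):
Peg 0: [4, 3, 1]
Peg 1: [2]
Peg 2: []
Peg 3: []

After move 4 (1->3):
Peg 0: [4, 3, 1]
Peg 1: []
Peg 2: []
Peg 3: [2]

After move 5 (3->1):
Peg 0: [4, 3, 1]
Peg 1: [2]
Peg 2: []
Peg 3: []

After move 6 (0->3):
Peg 0: [4, 3]
Peg 1: [2]
Peg 2: []
Peg 3: [1]

After move 7 (1->0):
Peg 0: [4, 3, 2]
Peg 1: []
Peg 2: []
Peg 3: [1]

After move 8 (3->1):
Peg 0: [4, 3, 2]
Peg 1: [1]
Peg 2: []
Peg 3: []

After move 9 (1->0):
Peg 0: [4, 3, 2, 1]
Peg 1: []
Peg 2: []
Peg 3: []

After move 10 (0->1):
Peg 0: [4, 3, 2]
Peg 1: [1]
Peg 2: []
Peg 3: []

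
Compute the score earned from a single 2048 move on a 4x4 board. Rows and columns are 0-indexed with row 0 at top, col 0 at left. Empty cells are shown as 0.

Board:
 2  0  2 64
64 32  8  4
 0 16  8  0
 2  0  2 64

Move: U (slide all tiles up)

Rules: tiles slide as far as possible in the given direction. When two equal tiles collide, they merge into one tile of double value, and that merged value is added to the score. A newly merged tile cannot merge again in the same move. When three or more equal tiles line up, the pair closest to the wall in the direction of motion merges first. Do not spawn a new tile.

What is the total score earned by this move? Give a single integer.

Answer: 16

Derivation:
Slide up:
col 0: [2, 64, 0, 2] -> [2, 64, 2, 0]  score +0 (running 0)
col 1: [0, 32, 16, 0] -> [32, 16, 0, 0]  score +0 (running 0)
col 2: [2, 8, 8, 2] -> [2, 16, 2, 0]  score +16 (running 16)
col 3: [64, 4, 0, 64] -> [64, 4, 64, 0]  score +0 (running 16)
Board after move:
 2 32  2 64
64 16 16  4
 2  0  2 64
 0  0  0  0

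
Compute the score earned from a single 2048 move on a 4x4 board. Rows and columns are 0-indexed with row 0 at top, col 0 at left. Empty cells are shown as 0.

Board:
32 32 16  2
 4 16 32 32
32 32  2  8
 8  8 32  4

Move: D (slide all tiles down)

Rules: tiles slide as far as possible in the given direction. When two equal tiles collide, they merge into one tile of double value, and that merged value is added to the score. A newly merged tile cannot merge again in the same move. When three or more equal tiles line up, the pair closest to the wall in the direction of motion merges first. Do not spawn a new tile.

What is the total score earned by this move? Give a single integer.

Slide down:
col 0: [32, 4, 32, 8] -> [32, 4, 32, 8]  score +0 (running 0)
col 1: [32, 16, 32, 8] -> [32, 16, 32, 8]  score +0 (running 0)
col 2: [16, 32, 2, 32] -> [16, 32, 2, 32]  score +0 (running 0)
col 3: [2, 32, 8, 4] -> [2, 32, 8, 4]  score +0 (running 0)
Board after move:
32 32 16  2
 4 16 32 32
32 32  2  8
 8  8 32  4

Answer: 0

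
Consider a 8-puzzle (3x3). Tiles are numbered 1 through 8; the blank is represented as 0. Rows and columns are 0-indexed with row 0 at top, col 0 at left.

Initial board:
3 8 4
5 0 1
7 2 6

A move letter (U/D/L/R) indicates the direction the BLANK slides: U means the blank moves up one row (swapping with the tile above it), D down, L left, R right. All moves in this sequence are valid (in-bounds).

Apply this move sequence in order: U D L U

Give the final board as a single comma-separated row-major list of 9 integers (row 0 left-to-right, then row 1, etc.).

After move 1 (U):
3 0 4
5 8 1
7 2 6

After move 2 (D):
3 8 4
5 0 1
7 2 6

After move 3 (L):
3 8 4
0 5 1
7 2 6

After move 4 (U):
0 8 4
3 5 1
7 2 6

Answer: 0, 8, 4, 3, 5, 1, 7, 2, 6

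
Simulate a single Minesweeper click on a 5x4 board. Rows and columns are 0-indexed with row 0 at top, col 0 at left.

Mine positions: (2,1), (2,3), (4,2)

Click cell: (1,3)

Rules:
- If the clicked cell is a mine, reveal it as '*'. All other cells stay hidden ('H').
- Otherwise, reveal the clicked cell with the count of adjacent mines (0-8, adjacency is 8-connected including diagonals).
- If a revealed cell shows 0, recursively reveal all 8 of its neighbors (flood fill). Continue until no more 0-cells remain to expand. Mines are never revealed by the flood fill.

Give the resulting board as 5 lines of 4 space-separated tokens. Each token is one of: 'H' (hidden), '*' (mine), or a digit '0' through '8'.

H H H H
H H H 1
H H H H
H H H H
H H H H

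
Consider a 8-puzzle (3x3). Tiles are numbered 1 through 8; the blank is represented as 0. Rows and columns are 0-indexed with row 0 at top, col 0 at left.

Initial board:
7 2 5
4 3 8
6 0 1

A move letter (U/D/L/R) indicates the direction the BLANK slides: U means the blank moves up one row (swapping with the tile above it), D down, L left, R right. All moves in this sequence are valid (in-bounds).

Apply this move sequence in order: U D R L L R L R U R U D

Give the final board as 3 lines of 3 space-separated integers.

After move 1 (U):
7 2 5
4 0 8
6 3 1

After move 2 (D):
7 2 5
4 3 8
6 0 1

After move 3 (R):
7 2 5
4 3 8
6 1 0

After move 4 (L):
7 2 5
4 3 8
6 0 1

After move 5 (L):
7 2 5
4 3 8
0 6 1

After move 6 (R):
7 2 5
4 3 8
6 0 1

After move 7 (L):
7 2 5
4 3 8
0 6 1

After move 8 (R):
7 2 5
4 3 8
6 0 1

After move 9 (U):
7 2 5
4 0 8
6 3 1

After move 10 (R):
7 2 5
4 8 0
6 3 1

After move 11 (U):
7 2 0
4 8 5
6 3 1

After move 12 (D):
7 2 5
4 8 0
6 3 1

Answer: 7 2 5
4 8 0
6 3 1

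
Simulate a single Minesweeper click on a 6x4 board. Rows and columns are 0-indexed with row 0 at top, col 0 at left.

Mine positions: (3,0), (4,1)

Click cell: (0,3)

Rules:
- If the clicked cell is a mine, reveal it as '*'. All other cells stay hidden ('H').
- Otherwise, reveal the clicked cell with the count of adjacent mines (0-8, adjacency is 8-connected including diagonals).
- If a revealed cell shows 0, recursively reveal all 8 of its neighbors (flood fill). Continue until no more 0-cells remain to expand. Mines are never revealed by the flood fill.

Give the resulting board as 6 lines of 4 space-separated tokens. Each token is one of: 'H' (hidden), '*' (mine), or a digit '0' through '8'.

0 0 0 0
0 0 0 0
1 1 0 0
H 2 1 0
H H 1 0
H H 1 0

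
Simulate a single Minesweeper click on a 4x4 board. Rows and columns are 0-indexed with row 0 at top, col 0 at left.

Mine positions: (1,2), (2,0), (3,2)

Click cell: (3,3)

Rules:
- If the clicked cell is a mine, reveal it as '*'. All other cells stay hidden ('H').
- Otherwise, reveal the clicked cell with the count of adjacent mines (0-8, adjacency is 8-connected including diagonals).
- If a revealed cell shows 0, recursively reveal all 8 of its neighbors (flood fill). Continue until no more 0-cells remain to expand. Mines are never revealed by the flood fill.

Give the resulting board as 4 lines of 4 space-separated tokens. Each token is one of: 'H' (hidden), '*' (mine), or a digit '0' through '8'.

H H H H
H H H H
H H H H
H H H 1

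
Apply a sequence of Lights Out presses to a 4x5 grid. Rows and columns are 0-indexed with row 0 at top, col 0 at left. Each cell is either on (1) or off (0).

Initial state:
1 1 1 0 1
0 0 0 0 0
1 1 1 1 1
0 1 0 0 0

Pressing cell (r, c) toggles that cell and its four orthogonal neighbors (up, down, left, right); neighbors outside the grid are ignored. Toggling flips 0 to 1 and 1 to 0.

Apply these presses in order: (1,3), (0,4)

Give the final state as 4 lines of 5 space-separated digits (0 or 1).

After press 1 at (1,3):
1 1 1 1 1
0 0 1 1 1
1 1 1 0 1
0 1 0 0 0

After press 2 at (0,4):
1 1 1 0 0
0 0 1 1 0
1 1 1 0 1
0 1 0 0 0

Answer: 1 1 1 0 0
0 0 1 1 0
1 1 1 0 1
0 1 0 0 0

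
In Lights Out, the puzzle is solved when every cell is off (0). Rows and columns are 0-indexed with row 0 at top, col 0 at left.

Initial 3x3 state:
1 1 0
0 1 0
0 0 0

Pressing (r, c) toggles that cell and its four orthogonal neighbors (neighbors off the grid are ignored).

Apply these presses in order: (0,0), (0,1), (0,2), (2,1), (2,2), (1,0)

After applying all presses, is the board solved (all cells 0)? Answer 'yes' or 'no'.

After press 1 at (0,0):
0 0 0
1 1 0
0 0 0

After press 2 at (0,1):
1 1 1
1 0 0
0 0 0

After press 3 at (0,2):
1 0 0
1 0 1
0 0 0

After press 4 at (2,1):
1 0 0
1 1 1
1 1 1

After press 5 at (2,2):
1 0 0
1 1 0
1 0 0

After press 6 at (1,0):
0 0 0
0 0 0
0 0 0

Lights still on: 0

Answer: yes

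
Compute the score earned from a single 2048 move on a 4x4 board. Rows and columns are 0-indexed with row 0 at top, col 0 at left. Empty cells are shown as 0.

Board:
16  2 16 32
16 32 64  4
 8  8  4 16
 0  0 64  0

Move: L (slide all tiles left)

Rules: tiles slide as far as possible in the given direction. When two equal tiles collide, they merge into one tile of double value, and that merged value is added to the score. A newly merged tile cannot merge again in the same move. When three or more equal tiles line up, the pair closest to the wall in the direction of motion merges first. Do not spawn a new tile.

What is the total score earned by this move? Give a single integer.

Slide left:
row 0: [16, 2, 16, 32] -> [16, 2, 16, 32]  score +0 (running 0)
row 1: [16, 32, 64, 4] -> [16, 32, 64, 4]  score +0 (running 0)
row 2: [8, 8, 4, 16] -> [16, 4, 16, 0]  score +16 (running 16)
row 3: [0, 0, 64, 0] -> [64, 0, 0, 0]  score +0 (running 16)
Board after move:
16  2 16 32
16 32 64  4
16  4 16  0
64  0  0  0

Answer: 16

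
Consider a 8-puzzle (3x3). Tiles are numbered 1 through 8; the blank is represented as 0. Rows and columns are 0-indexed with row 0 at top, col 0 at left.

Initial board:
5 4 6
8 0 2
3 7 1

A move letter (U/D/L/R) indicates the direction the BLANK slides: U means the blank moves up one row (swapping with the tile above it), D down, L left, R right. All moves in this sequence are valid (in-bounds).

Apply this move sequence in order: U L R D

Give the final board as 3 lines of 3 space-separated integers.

Answer: 5 4 6
8 0 2
3 7 1

Derivation:
After move 1 (U):
5 0 6
8 4 2
3 7 1

After move 2 (L):
0 5 6
8 4 2
3 7 1

After move 3 (R):
5 0 6
8 4 2
3 7 1

After move 4 (D):
5 4 6
8 0 2
3 7 1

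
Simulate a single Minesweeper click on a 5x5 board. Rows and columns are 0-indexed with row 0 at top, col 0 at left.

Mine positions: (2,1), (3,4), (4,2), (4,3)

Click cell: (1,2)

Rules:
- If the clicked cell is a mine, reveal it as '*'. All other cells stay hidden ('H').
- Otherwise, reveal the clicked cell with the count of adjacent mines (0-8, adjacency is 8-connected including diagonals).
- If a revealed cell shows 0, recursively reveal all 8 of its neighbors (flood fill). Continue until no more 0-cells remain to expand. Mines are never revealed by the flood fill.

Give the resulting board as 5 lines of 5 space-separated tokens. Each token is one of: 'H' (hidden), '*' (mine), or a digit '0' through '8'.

H H H H H
H H 1 H H
H H H H H
H H H H H
H H H H H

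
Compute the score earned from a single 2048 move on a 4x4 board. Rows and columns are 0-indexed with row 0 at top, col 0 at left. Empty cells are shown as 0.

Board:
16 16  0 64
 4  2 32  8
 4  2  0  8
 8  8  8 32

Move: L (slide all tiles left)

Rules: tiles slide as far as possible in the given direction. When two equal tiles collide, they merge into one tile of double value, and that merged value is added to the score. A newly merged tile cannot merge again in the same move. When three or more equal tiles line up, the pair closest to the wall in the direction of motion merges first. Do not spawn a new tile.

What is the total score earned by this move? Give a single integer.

Slide left:
row 0: [16, 16, 0, 64] -> [32, 64, 0, 0]  score +32 (running 32)
row 1: [4, 2, 32, 8] -> [4, 2, 32, 8]  score +0 (running 32)
row 2: [4, 2, 0, 8] -> [4, 2, 8, 0]  score +0 (running 32)
row 3: [8, 8, 8, 32] -> [16, 8, 32, 0]  score +16 (running 48)
Board after move:
32 64  0  0
 4  2 32  8
 4  2  8  0
16  8 32  0

Answer: 48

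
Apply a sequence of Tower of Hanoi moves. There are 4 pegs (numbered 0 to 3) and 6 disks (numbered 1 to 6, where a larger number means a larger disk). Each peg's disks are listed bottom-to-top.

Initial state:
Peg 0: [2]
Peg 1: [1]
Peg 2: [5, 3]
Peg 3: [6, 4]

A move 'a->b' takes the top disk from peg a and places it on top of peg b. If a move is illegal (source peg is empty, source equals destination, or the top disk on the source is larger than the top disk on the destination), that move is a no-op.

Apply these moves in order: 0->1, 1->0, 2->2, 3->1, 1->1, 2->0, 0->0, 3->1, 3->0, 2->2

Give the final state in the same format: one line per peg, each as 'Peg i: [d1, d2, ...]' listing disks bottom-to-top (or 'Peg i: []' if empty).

After move 1 (0->1):
Peg 0: [2]
Peg 1: [1]
Peg 2: [5, 3]
Peg 3: [6, 4]

After move 2 (1->0):
Peg 0: [2, 1]
Peg 1: []
Peg 2: [5, 3]
Peg 3: [6, 4]

After move 3 (2->2):
Peg 0: [2, 1]
Peg 1: []
Peg 2: [5, 3]
Peg 3: [6, 4]

After move 4 (3->1):
Peg 0: [2, 1]
Peg 1: [4]
Peg 2: [5, 3]
Peg 3: [6]

After move 5 (1->1):
Peg 0: [2, 1]
Peg 1: [4]
Peg 2: [5, 3]
Peg 3: [6]

After move 6 (2->0):
Peg 0: [2, 1]
Peg 1: [4]
Peg 2: [5, 3]
Peg 3: [6]

After move 7 (0->0):
Peg 0: [2, 1]
Peg 1: [4]
Peg 2: [5, 3]
Peg 3: [6]

After move 8 (3->1):
Peg 0: [2, 1]
Peg 1: [4]
Peg 2: [5, 3]
Peg 3: [6]

After move 9 (3->0):
Peg 0: [2, 1]
Peg 1: [4]
Peg 2: [5, 3]
Peg 3: [6]

After move 10 (2->2):
Peg 0: [2, 1]
Peg 1: [4]
Peg 2: [5, 3]
Peg 3: [6]

Answer: Peg 0: [2, 1]
Peg 1: [4]
Peg 2: [5, 3]
Peg 3: [6]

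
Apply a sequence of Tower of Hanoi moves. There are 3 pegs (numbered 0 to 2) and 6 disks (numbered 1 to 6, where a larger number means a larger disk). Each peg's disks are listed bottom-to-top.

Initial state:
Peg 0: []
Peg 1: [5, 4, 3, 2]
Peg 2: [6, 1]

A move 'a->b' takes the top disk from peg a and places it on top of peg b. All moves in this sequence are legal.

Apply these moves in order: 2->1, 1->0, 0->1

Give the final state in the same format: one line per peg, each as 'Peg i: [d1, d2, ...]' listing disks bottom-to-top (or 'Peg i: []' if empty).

After move 1 (2->1):
Peg 0: []
Peg 1: [5, 4, 3, 2, 1]
Peg 2: [6]

After move 2 (1->0):
Peg 0: [1]
Peg 1: [5, 4, 3, 2]
Peg 2: [6]

After move 3 (0->1):
Peg 0: []
Peg 1: [5, 4, 3, 2, 1]
Peg 2: [6]

Answer: Peg 0: []
Peg 1: [5, 4, 3, 2, 1]
Peg 2: [6]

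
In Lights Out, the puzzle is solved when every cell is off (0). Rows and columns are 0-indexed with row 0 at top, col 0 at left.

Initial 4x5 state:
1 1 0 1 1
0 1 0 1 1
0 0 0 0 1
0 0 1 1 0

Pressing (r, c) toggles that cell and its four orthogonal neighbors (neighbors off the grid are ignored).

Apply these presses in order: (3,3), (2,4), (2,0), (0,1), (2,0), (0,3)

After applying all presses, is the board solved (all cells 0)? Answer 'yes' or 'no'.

After press 1 at (3,3):
1 1 0 1 1
0 1 0 1 1
0 0 0 1 1
0 0 0 0 1

After press 2 at (2,4):
1 1 0 1 1
0 1 0 1 0
0 0 0 0 0
0 0 0 0 0

After press 3 at (2,0):
1 1 0 1 1
1 1 0 1 0
1 1 0 0 0
1 0 0 0 0

After press 4 at (0,1):
0 0 1 1 1
1 0 0 1 0
1 1 0 0 0
1 0 0 0 0

After press 5 at (2,0):
0 0 1 1 1
0 0 0 1 0
0 0 0 0 0
0 0 0 0 0

After press 6 at (0,3):
0 0 0 0 0
0 0 0 0 0
0 0 0 0 0
0 0 0 0 0

Lights still on: 0

Answer: yes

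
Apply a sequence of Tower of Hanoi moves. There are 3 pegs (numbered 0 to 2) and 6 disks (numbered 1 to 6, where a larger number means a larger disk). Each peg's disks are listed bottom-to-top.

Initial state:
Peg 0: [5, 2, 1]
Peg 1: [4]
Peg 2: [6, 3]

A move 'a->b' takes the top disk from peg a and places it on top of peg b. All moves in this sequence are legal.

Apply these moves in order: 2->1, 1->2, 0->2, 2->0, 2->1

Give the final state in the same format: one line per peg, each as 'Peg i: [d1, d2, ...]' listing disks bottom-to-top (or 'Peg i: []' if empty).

Answer: Peg 0: [5, 2, 1]
Peg 1: [4, 3]
Peg 2: [6]

Derivation:
After move 1 (2->1):
Peg 0: [5, 2, 1]
Peg 1: [4, 3]
Peg 2: [6]

After move 2 (1->2):
Peg 0: [5, 2, 1]
Peg 1: [4]
Peg 2: [6, 3]

After move 3 (0->2):
Peg 0: [5, 2]
Peg 1: [4]
Peg 2: [6, 3, 1]

After move 4 (2->0):
Peg 0: [5, 2, 1]
Peg 1: [4]
Peg 2: [6, 3]

After move 5 (2->1):
Peg 0: [5, 2, 1]
Peg 1: [4, 3]
Peg 2: [6]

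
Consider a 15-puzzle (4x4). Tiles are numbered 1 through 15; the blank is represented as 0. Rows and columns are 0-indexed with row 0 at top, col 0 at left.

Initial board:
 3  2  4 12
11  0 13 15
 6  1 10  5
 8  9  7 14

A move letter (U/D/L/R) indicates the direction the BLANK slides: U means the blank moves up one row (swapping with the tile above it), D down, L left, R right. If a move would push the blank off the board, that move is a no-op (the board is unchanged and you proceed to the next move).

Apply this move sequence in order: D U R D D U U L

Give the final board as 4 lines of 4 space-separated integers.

After move 1 (D):
 3  2  4 12
11  1 13 15
 6  0 10  5
 8  9  7 14

After move 2 (U):
 3  2  4 12
11  0 13 15
 6  1 10  5
 8  9  7 14

After move 3 (R):
 3  2  4 12
11 13  0 15
 6  1 10  5
 8  9  7 14

After move 4 (D):
 3  2  4 12
11 13 10 15
 6  1  0  5
 8  9  7 14

After move 5 (D):
 3  2  4 12
11 13 10 15
 6  1  7  5
 8  9  0 14

After move 6 (U):
 3  2  4 12
11 13 10 15
 6  1  0  5
 8  9  7 14

After move 7 (U):
 3  2  4 12
11 13  0 15
 6  1 10  5
 8  9  7 14

After move 8 (L):
 3  2  4 12
11  0 13 15
 6  1 10  5
 8  9  7 14

Answer:  3  2  4 12
11  0 13 15
 6  1 10  5
 8  9  7 14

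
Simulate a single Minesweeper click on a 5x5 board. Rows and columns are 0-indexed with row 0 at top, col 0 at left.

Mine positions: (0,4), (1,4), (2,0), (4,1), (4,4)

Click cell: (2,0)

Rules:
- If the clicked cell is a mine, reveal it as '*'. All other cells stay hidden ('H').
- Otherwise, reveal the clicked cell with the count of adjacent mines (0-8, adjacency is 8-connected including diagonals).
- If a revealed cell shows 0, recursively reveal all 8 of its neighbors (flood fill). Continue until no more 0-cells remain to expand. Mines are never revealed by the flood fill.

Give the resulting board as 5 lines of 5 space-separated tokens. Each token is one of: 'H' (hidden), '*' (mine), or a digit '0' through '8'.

H H H H H
H H H H H
* H H H H
H H H H H
H H H H H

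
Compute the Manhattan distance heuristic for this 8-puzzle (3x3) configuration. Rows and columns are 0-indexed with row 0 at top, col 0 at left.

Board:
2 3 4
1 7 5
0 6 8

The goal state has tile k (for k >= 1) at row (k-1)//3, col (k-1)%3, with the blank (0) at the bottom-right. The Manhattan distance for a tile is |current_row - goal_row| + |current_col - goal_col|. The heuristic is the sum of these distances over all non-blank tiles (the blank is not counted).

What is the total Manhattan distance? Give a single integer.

Tile 2: at (0,0), goal (0,1), distance |0-0|+|0-1| = 1
Tile 3: at (0,1), goal (0,2), distance |0-0|+|1-2| = 1
Tile 4: at (0,2), goal (1,0), distance |0-1|+|2-0| = 3
Tile 1: at (1,0), goal (0,0), distance |1-0|+|0-0| = 1
Tile 7: at (1,1), goal (2,0), distance |1-2|+|1-0| = 2
Tile 5: at (1,2), goal (1,1), distance |1-1|+|2-1| = 1
Tile 6: at (2,1), goal (1,2), distance |2-1|+|1-2| = 2
Tile 8: at (2,2), goal (2,1), distance |2-2|+|2-1| = 1
Sum: 1 + 1 + 3 + 1 + 2 + 1 + 2 + 1 = 12

Answer: 12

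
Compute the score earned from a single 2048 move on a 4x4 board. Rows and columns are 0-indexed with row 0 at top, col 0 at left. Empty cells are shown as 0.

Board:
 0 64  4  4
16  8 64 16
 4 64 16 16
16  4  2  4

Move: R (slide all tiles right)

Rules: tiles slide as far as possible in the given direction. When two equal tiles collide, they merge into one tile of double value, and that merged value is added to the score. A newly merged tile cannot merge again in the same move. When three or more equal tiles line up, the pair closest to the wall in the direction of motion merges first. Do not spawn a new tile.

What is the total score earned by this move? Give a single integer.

Answer: 40

Derivation:
Slide right:
row 0: [0, 64, 4, 4] -> [0, 0, 64, 8]  score +8 (running 8)
row 1: [16, 8, 64, 16] -> [16, 8, 64, 16]  score +0 (running 8)
row 2: [4, 64, 16, 16] -> [0, 4, 64, 32]  score +32 (running 40)
row 3: [16, 4, 2, 4] -> [16, 4, 2, 4]  score +0 (running 40)
Board after move:
 0  0 64  8
16  8 64 16
 0  4 64 32
16  4  2  4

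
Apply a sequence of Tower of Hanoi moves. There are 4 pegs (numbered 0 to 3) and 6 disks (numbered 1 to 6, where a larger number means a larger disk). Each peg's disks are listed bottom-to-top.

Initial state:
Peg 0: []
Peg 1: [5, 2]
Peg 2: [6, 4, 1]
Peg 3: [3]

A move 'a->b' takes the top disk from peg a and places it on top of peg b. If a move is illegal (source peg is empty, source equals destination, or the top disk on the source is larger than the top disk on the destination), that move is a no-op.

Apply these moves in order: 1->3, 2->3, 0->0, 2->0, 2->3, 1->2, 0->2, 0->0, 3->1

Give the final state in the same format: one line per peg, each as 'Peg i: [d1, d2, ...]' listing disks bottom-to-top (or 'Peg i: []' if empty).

Answer: Peg 0: []
Peg 1: [1]
Peg 2: [6, 5, 4]
Peg 3: [3, 2]

Derivation:
After move 1 (1->3):
Peg 0: []
Peg 1: [5]
Peg 2: [6, 4, 1]
Peg 3: [3, 2]

After move 2 (2->3):
Peg 0: []
Peg 1: [5]
Peg 2: [6, 4]
Peg 3: [3, 2, 1]

After move 3 (0->0):
Peg 0: []
Peg 1: [5]
Peg 2: [6, 4]
Peg 3: [3, 2, 1]

After move 4 (2->0):
Peg 0: [4]
Peg 1: [5]
Peg 2: [6]
Peg 3: [3, 2, 1]

After move 5 (2->3):
Peg 0: [4]
Peg 1: [5]
Peg 2: [6]
Peg 3: [3, 2, 1]

After move 6 (1->2):
Peg 0: [4]
Peg 1: []
Peg 2: [6, 5]
Peg 3: [3, 2, 1]

After move 7 (0->2):
Peg 0: []
Peg 1: []
Peg 2: [6, 5, 4]
Peg 3: [3, 2, 1]

After move 8 (0->0):
Peg 0: []
Peg 1: []
Peg 2: [6, 5, 4]
Peg 3: [3, 2, 1]

After move 9 (3->1):
Peg 0: []
Peg 1: [1]
Peg 2: [6, 5, 4]
Peg 3: [3, 2]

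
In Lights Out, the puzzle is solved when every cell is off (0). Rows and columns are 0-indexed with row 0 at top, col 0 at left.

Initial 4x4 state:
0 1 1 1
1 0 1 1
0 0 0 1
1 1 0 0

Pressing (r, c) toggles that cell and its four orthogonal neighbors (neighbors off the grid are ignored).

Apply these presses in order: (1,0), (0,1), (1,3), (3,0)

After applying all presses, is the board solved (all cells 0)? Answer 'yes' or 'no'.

Answer: yes

Derivation:
After press 1 at (1,0):
1 1 1 1
0 1 1 1
1 0 0 1
1 1 0 0

After press 2 at (0,1):
0 0 0 1
0 0 1 1
1 0 0 1
1 1 0 0

After press 3 at (1,3):
0 0 0 0
0 0 0 0
1 0 0 0
1 1 0 0

After press 4 at (3,0):
0 0 0 0
0 0 0 0
0 0 0 0
0 0 0 0

Lights still on: 0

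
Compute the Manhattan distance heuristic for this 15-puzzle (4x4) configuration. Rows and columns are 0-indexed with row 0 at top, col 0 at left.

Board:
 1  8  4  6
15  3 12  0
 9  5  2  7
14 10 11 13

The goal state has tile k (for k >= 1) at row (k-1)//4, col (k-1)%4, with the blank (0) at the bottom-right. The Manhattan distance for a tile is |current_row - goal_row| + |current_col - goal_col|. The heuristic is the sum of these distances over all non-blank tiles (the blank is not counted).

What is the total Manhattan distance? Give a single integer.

Tile 1: at (0,0), goal (0,0), distance |0-0|+|0-0| = 0
Tile 8: at (0,1), goal (1,3), distance |0-1|+|1-3| = 3
Tile 4: at (0,2), goal (0,3), distance |0-0|+|2-3| = 1
Tile 6: at (0,3), goal (1,1), distance |0-1|+|3-1| = 3
Tile 15: at (1,0), goal (3,2), distance |1-3|+|0-2| = 4
Tile 3: at (1,1), goal (0,2), distance |1-0|+|1-2| = 2
Tile 12: at (1,2), goal (2,3), distance |1-2|+|2-3| = 2
Tile 9: at (2,0), goal (2,0), distance |2-2|+|0-0| = 0
Tile 5: at (2,1), goal (1,0), distance |2-1|+|1-0| = 2
Tile 2: at (2,2), goal (0,1), distance |2-0|+|2-1| = 3
Tile 7: at (2,3), goal (1,2), distance |2-1|+|3-2| = 2
Tile 14: at (3,0), goal (3,1), distance |3-3|+|0-1| = 1
Tile 10: at (3,1), goal (2,1), distance |3-2|+|1-1| = 1
Tile 11: at (3,2), goal (2,2), distance |3-2|+|2-2| = 1
Tile 13: at (3,3), goal (3,0), distance |3-3|+|3-0| = 3
Sum: 0 + 3 + 1 + 3 + 4 + 2 + 2 + 0 + 2 + 3 + 2 + 1 + 1 + 1 + 3 = 28

Answer: 28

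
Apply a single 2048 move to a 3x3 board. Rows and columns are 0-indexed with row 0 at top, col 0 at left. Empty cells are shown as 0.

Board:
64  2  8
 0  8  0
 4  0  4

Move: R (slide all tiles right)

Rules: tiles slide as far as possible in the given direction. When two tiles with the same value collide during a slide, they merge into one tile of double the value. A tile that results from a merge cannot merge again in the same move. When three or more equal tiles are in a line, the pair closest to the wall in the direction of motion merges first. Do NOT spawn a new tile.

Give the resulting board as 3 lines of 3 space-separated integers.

Slide right:
row 0: [64, 2, 8] -> [64, 2, 8]
row 1: [0, 8, 0] -> [0, 0, 8]
row 2: [4, 0, 4] -> [0, 0, 8]

Answer: 64  2  8
 0  0  8
 0  0  8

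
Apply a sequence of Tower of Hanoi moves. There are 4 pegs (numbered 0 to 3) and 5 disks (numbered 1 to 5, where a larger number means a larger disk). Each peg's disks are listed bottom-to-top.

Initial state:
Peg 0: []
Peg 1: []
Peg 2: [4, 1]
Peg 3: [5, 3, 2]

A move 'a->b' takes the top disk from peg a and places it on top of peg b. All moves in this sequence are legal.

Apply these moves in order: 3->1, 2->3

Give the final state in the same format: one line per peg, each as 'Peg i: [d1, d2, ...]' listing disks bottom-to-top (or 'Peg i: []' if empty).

Answer: Peg 0: []
Peg 1: [2]
Peg 2: [4]
Peg 3: [5, 3, 1]

Derivation:
After move 1 (3->1):
Peg 0: []
Peg 1: [2]
Peg 2: [4, 1]
Peg 3: [5, 3]

After move 2 (2->3):
Peg 0: []
Peg 1: [2]
Peg 2: [4]
Peg 3: [5, 3, 1]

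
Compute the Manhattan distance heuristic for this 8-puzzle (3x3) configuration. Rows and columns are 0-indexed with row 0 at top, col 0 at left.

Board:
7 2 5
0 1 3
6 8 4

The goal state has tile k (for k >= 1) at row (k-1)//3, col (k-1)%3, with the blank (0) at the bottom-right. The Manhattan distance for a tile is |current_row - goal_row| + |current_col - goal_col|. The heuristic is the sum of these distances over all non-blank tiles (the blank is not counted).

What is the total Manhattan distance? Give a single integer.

Answer: 13

Derivation:
Tile 7: at (0,0), goal (2,0), distance |0-2|+|0-0| = 2
Tile 2: at (0,1), goal (0,1), distance |0-0|+|1-1| = 0
Tile 5: at (0,2), goal (1,1), distance |0-1|+|2-1| = 2
Tile 1: at (1,1), goal (0,0), distance |1-0|+|1-0| = 2
Tile 3: at (1,2), goal (0,2), distance |1-0|+|2-2| = 1
Tile 6: at (2,0), goal (1,2), distance |2-1|+|0-2| = 3
Tile 8: at (2,1), goal (2,1), distance |2-2|+|1-1| = 0
Tile 4: at (2,2), goal (1,0), distance |2-1|+|2-0| = 3
Sum: 2 + 0 + 2 + 2 + 1 + 3 + 0 + 3 = 13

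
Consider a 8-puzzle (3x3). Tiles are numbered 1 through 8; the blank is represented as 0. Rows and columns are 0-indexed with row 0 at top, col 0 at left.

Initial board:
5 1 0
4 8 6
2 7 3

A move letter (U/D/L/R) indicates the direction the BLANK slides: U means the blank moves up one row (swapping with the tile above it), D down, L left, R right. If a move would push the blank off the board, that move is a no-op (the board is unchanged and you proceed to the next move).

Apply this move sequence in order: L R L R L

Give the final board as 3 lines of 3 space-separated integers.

After move 1 (L):
5 0 1
4 8 6
2 7 3

After move 2 (R):
5 1 0
4 8 6
2 7 3

After move 3 (L):
5 0 1
4 8 6
2 7 3

After move 4 (R):
5 1 0
4 8 6
2 7 3

After move 5 (L):
5 0 1
4 8 6
2 7 3

Answer: 5 0 1
4 8 6
2 7 3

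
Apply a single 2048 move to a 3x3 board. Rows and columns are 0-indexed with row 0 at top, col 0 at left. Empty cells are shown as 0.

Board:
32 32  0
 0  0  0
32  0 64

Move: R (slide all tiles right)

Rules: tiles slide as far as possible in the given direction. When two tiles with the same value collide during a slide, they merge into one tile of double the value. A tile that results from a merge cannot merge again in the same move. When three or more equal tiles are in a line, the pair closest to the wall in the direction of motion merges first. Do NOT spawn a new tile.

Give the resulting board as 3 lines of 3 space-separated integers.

Slide right:
row 0: [32, 32, 0] -> [0, 0, 64]
row 1: [0, 0, 0] -> [0, 0, 0]
row 2: [32, 0, 64] -> [0, 32, 64]

Answer:  0  0 64
 0  0  0
 0 32 64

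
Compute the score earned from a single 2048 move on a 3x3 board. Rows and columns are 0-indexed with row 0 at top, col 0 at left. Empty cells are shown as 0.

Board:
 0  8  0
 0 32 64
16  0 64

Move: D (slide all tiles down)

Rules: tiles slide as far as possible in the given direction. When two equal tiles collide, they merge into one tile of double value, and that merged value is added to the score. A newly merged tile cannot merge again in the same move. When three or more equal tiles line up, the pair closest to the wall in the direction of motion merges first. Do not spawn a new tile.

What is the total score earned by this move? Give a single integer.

Slide down:
col 0: [0, 0, 16] -> [0, 0, 16]  score +0 (running 0)
col 1: [8, 32, 0] -> [0, 8, 32]  score +0 (running 0)
col 2: [0, 64, 64] -> [0, 0, 128]  score +128 (running 128)
Board after move:
  0   0   0
  0   8   0
 16  32 128

Answer: 128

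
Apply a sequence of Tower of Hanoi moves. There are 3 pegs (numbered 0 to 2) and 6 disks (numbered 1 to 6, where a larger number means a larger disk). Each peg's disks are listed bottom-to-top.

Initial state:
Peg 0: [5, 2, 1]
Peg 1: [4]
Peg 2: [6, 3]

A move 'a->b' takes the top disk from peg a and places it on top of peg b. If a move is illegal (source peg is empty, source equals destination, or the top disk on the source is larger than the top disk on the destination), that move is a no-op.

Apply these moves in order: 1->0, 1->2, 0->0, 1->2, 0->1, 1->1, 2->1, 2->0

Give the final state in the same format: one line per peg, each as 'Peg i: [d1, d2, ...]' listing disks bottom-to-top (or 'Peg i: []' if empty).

Answer: Peg 0: [5, 2]
Peg 1: [4, 1]
Peg 2: [6, 3]

Derivation:
After move 1 (1->0):
Peg 0: [5, 2, 1]
Peg 1: [4]
Peg 2: [6, 3]

After move 2 (1->2):
Peg 0: [5, 2, 1]
Peg 1: [4]
Peg 2: [6, 3]

After move 3 (0->0):
Peg 0: [5, 2, 1]
Peg 1: [4]
Peg 2: [6, 3]

After move 4 (1->2):
Peg 0: [5, 2, 1]
Peg 1: [4]
Peg 2: [6, 3]

After move 5 (0->1):
Peg 0: [5, 2]
Peg 1: [4, 1]
Peg 2: [6, 3]

After move 6 (1->1):
Peg 0: [5, 2]
Peg 1: [4, 1]
Peg 2: [6, 3]

After move 7 (2->1):
Peg 0: [5, 2]
Peg 1: [4, 1]
Peg 2: [6, 3]

After move 8 (2->0):
Peg 0: [5, 2]
Peg 1: [4, 1]
Peg 2: [6, 3]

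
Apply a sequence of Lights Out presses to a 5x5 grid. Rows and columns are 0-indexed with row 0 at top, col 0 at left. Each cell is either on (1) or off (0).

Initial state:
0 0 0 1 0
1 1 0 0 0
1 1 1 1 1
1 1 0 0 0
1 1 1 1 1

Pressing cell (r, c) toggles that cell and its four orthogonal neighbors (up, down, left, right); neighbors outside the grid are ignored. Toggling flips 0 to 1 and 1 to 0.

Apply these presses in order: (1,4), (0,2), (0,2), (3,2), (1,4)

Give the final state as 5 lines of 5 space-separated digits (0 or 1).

Answer: 0 0 0 1 0
1 1 0 0 0
1 1 0 1 1
1 0 1 1 0
1 1 0 1 1

Derivation:
After press 1 at (1,4):
0 0 0 1 1
1 1 0 1 1
1 1 1 1 0
1 1 0 0 0
1 1 1 1 1

After press 2 at (0,2):
0 1 1 0 1
1 1 1 1 1
1 1 1 1 0
1 1 0 0 0
1 1 1 1 1

After press 3 at (0,2):
0 0 0 1 1
1 1 0 1 1
1 1 1 1 0
1 1 0 0 0
1 1 1 1 1

After press 4 at (3,2):
0 0 0 1 1
1 1 0 1 1
1 1 0 1 0
1 0 1 1 0
1 1 0 1 1

After press 5 at (1,4):
0 0 0 1 0
1 1 0 0 0
1 1 0 1 1
1 0 1 1 0
1 1 0 1 1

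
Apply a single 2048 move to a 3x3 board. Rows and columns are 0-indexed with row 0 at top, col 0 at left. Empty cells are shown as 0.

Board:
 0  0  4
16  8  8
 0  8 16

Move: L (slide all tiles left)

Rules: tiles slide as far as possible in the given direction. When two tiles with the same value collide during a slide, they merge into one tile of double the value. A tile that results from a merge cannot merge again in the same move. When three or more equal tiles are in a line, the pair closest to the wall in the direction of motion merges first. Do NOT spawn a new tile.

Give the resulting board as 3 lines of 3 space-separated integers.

Answer:  4  0  0
16 16  0
 8 16  0

Derivation:
Slide left:
row 0: [0, 0, 4] -> [4, 0, 0]
row 1: [16, 8, 8] -> [16, 16, 0]
row 2: [0, 8, 16] -> [8, 16, 0]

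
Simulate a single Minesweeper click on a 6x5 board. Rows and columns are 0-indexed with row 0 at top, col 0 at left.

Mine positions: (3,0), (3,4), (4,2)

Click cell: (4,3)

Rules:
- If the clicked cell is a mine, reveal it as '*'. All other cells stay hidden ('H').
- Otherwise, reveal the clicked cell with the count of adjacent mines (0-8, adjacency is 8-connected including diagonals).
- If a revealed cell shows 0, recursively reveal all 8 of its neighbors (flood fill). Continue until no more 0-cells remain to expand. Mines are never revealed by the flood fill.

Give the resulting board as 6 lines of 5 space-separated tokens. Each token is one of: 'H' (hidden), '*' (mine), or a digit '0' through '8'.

H H H H H
H H H H H
H H H H H
H H H H H
H H H 2 H
H H H H H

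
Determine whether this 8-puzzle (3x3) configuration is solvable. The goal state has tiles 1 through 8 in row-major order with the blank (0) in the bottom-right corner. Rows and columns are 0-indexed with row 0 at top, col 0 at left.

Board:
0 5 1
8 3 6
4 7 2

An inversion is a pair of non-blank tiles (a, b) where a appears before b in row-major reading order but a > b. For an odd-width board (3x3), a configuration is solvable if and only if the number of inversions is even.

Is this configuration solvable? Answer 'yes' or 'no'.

Answer: yes

Derivation:
Inversions (pairs i<j in row-major order where tile[i] > tile[j] > 0): 14
14 is even, so the puzzle is solvable.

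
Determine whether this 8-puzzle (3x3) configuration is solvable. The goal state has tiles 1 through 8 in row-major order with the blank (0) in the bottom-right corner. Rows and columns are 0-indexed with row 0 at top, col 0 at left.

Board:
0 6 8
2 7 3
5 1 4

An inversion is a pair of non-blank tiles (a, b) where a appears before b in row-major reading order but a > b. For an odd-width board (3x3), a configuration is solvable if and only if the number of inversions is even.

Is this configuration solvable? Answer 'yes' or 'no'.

Answer: no

Derivation:
Inversions (pairs i<j in row-major order where tile[i] > tile[j] > 0): 19
19 is odd, so the puzzle is not solvable.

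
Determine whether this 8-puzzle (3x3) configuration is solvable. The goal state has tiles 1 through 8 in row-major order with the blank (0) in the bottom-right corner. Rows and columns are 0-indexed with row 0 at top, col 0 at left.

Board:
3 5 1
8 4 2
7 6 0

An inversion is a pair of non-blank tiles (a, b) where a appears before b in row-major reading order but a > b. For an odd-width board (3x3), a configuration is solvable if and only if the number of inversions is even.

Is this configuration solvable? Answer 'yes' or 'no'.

Answer: no

Derivation:
Inversions (pairs i<j in row-major order where tile[i] > tile[j] > 0): 11
11 is odd, so the puzzle is not solvable.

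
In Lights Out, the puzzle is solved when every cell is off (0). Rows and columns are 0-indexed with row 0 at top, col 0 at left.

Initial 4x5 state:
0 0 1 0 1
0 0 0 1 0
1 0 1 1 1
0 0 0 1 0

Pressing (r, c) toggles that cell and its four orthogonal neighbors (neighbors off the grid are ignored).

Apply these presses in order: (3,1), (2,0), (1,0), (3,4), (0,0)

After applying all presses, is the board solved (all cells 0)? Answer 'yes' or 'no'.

Answer: no

Derivation:
After press 1 at (3,1):
0 0 1 0 1
0 0 0 1 0
1 1 1 1 1
1 1 1 1 0

After press 2 at (2,0):
0 0 1 0 1
1 0 0 1 0
0 0 1 1 1
0 1 1 1 0

After press 3 at (1,0):
1 0 1 0 1
0 1 0 1 0
1 0 1 1 1
0 1 1 1 0

After press 4 at (3,4):
1 0 1 0 1
0 1 0 1 0
1 0 1 1 0
0 1 1 0 1

After press 5 at (0,0):
0 1 1 0 1
1 1 0 1 0
1 0 1 1 0
0 1 1 0 1

Lights still on: 12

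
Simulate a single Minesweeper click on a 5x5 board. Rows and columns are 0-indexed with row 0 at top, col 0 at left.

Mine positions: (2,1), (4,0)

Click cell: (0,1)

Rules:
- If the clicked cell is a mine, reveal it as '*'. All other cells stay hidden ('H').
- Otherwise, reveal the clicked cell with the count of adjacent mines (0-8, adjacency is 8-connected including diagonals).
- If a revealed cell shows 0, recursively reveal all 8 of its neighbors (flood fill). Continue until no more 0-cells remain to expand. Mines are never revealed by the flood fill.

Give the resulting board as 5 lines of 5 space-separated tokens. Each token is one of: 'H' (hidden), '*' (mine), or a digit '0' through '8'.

0 0 0 0 0
1 1 1 0 0
H H 1 0 0
H 2 1 0 0
H 1 0 0 0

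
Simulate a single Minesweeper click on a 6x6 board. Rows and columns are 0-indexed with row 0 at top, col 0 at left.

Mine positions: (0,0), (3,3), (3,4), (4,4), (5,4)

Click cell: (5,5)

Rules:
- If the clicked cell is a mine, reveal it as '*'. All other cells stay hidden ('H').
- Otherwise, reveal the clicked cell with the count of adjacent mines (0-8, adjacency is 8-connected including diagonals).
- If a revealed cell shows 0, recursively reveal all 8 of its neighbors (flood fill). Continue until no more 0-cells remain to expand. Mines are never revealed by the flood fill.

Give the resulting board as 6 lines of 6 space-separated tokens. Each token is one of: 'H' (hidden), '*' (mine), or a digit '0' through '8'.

H H H H H H
H H H H H H
H H H H H H
H H H H H H
H H H H H H
H H H H H 2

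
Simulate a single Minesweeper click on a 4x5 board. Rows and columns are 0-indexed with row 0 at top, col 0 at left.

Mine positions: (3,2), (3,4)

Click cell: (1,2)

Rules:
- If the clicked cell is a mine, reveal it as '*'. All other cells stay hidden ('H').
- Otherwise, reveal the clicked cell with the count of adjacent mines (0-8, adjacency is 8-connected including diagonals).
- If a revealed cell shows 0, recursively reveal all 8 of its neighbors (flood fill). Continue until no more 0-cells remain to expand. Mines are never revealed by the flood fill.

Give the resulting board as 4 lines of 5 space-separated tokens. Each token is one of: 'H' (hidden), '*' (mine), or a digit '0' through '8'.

0 0 0 0 0
0 0 0 0 0
0 1 1 2 1
0 1 H H H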